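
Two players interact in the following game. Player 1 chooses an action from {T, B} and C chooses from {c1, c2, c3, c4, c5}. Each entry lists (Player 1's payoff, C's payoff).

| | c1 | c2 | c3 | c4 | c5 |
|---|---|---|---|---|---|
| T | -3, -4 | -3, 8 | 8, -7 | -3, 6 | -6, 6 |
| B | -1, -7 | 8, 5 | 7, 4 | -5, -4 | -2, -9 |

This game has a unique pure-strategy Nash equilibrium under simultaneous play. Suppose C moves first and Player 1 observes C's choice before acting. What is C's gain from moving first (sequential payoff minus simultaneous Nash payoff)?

Solve by backward induction (C leads).
- c1 → Player 1 plays B (best of -3, -1); C gets -7.
- c2 → Player 1 plays B (best of -3, 8); C gets 5.
- c3 → Player 1 plays T (best of 8, 7); C gets -7.
- c4 → Player 1 plays T (best of -3, -5); C gets 6.
- c5 → Player 1 plays B (best of -6, -2); C gets -9.
C's induced payoffs are -7, 5, -7, 6, -9, so C commits to c4. Subgame-perfect outcome: (T, c4) with payoffs (-3, 6).
Now find the simultaneous Nash equilibrium.
Player 1's best replies: c1→B; c2→B; c3→T; c4→T; c5→B.
C's best replies: T→c2; B→c2.
The unique mutual best reply is (B, c2), giving (8, 5).
C's commitment gain: 6 − 5 = 1.

1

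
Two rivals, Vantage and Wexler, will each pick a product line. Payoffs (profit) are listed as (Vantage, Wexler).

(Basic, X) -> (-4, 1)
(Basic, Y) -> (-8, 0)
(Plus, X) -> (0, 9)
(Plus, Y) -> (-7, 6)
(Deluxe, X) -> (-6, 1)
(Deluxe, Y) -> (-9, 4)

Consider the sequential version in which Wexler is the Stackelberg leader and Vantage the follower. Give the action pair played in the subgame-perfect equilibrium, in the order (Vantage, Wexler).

Work backward from Vantage's decision.
- X: Vantage compares -4, 0, -6 and picks Plus; Wexler would get 9.
- Y: Vantage compares -8, -7, -9 and picks Plus; Wexler would get 6.
Wexler's induced payoffs are 9, 6, so Wexler commits to X. Subgame-perfect outcome: (Plus, X) with payoffs (0, 9).

(Plus, X)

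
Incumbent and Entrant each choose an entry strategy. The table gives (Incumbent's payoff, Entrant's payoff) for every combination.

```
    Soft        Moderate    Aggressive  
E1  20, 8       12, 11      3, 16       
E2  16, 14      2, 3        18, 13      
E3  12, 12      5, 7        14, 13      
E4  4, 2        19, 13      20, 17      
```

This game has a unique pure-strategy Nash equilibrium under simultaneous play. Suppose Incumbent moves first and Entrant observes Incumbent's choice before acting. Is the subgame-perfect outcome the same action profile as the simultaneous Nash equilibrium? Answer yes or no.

Solve by backward induction (Incumbent leads).
- E1 → Entrant plays Aggressive (best of 8, 11, 16); Incumbent gets 3.
- E2 → Entrant plays Soft (best of 14, 3, 13); Incumbent gets 16.
- E3 → Entrant plays Aggressive (best of 12, 7, 13); Incumbent gets 14.
- E4 → Entrant plays Aggressive (best of 2, 13, 17); Incumbent gets 20.
Maximizing over 3, 16, 14, 20, Incumbent chooses E4. Subgame-perfect outcome: (E4, Aggressive) with payoffs (20, 17).
For the simultaneous game, intersect best replies.
Incumbent's best replies: Soft→E1; Moderate→E4; Aggressive→E4.
Entrant's best replies: E1→Aggressive; E2→Soft; E3→Aggressive; E4→Aggressive.
Only (E4, Aggressive) has each player best-responding; Nash payoffs (20, 17).
Sequential outcome (E4, Aggressive) coincides with the Nash profile (E4, Aggressive).

yes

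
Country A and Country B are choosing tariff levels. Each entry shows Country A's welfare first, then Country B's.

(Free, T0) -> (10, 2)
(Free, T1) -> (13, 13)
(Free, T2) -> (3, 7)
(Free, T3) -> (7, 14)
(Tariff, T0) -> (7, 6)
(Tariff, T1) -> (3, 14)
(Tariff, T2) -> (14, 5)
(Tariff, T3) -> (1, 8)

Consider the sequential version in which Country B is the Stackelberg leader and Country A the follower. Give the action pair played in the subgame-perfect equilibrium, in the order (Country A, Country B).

(Free, T3)

Country A best-responds to each possible Country B move:
- T0 → Country A plays Free (best of 10, 7); Country B gets 2.
- T1 → Country A plays Free (best of 13, 3); Country B gets 13.
- T2 → Country A plays Tariff (best of 3, 14); Country B gets 5.
- T3 → Country A plays Free (best of 7, 1); Country B gets 14.
Country B's induced payoffs are 2, 13, 5, 14, so Country B commits to T3. Subgame-perfect outcome: (Free, T3) with payoffs (7, 14).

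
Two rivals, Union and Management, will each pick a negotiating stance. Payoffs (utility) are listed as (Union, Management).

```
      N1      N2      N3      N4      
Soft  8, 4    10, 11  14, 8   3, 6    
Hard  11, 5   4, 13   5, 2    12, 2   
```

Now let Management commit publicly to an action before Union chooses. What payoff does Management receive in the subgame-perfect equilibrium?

Solve by backward induction (Management leads).
- N1: BR = Hard, leader payoff 5.
- N2: BR = Soft, leader payoff 11.
- N3: BR = Soft, leader payoff 8.
- N4: BR = Hard, leader payoff 2.
Maximizing over 5, 11, 8, 2, Management chooses N2. Subgame-perfect outcome: (Soft, N2) with payoffs (10, 11).

11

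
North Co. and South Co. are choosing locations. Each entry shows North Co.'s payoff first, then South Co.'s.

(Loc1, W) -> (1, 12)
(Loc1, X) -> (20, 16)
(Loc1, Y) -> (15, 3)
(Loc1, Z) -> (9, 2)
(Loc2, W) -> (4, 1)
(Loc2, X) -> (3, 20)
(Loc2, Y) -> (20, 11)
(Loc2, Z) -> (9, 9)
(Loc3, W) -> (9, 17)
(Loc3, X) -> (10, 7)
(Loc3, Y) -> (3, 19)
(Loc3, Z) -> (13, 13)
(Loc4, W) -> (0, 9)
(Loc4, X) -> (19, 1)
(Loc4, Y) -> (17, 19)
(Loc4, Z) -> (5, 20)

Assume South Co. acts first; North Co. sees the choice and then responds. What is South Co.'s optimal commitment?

W

Work backward from North Co.'s decision.
- W: BR = Loc3, leader payoff 17.
- X: BR = Loc1, leader payoff 16.
- Y: BR = Loc2, leader payoff 11.
- Z: BR = Loc3, leader payoff 13.
Among 17, 16, 11, 13, the best is 17 at W. Subgame-perfect outcome: (Loc3, W) with payoffs (9, 17).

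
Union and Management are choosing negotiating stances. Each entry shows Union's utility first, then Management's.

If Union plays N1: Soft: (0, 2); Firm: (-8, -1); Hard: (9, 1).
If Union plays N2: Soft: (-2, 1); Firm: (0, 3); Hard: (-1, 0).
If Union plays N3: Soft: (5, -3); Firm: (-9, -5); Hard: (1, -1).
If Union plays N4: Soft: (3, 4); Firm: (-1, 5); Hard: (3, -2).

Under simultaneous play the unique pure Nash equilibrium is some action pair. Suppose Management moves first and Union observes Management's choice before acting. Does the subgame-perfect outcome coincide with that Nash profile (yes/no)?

Work backward from Union's decision.
- Soft: Union compares 0, -2, 5, 3 and picks N3; Management would get -3.
- Firm: Union compares -8, 0, -9, -1 and picks N2; Management would get 3.
- Hard: Union compares 9, -1, 1, 3 and picks N1; Management would get 1.
Management's induced payoffs are -3, 3, 1, so Management commits to Firm. Subgame-perfect outcome: (N2, Firm) with payoffs (0, 3).
For the simultaneous game, intersect best replies.
Union's best replies: Soft→N3; Firm→N2; Hard→N1.
Management's best replies: N1→Soft; N2→Firm; N3→Hard; N4→Firm.
Only (N2, Firm) has each player best-responding; Nash payoffs (0, 3).
Sequential outcome (N2, Firm) coincides with the Nash profile (N2, Firm).

yes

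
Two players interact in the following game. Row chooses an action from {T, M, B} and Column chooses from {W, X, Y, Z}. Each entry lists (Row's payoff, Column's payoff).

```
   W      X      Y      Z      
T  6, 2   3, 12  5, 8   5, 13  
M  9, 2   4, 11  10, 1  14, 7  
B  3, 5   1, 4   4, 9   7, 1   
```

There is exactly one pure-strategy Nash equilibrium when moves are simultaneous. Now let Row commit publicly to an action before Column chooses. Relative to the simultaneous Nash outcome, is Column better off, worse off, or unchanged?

better off

Backward induction with Row moving first.
- T: Column compares 2, 12, 8, 13 and picks Z; Row would get 5.
- M: Column compares 2, 11, 1, 7 and picks X; Row would get 4.
- B: Column compares 5, 4, 9, 1 and picks Y; Row would get 4.
Maximizing over 5, 4, 4, Row chooses T. Subgame-perfect outcome: (T, Z) with payoffs (5, 13).
For the simultaneous game, intersect best replies.
Row's best replies: W→M; X→M; Y→M; Z→M.
Column's best replies: T→Z; M→X; B→Y.
The unique mutual best reply is (M, X), giving (4, 11).
Column earns 13 sequentially versus 11 at the Nash outcome: better off.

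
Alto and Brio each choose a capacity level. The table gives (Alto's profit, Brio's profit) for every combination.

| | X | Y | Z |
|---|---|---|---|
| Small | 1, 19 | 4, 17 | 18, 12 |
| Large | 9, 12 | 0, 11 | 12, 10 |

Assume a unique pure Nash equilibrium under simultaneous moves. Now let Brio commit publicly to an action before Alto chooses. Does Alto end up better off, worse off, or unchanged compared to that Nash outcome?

worse off

Backward induction with Brio moving first.
- X: BR = Large, leader payoff 12.
- Y: BR = Small, leader payoff 17.
- Z: BR = Small, leader payoff 12.
Brio's induced payoffs are 12, 17, 12, so Brio commits to Y. Subgame-perfect outcome: (Small, Y) with payoffs (4, 17).
For the simultaneous game, intersect best replies.
Alto's best replies: X→Large; Y→Small; Z→Small.
Brio's best replies: Small→X; Large→X.
Only (Large, X) has each player best-responding; Nash payoffs (9, 12).
Alto earns 4 sequentially versus 9 at the Nash outcome: worse off.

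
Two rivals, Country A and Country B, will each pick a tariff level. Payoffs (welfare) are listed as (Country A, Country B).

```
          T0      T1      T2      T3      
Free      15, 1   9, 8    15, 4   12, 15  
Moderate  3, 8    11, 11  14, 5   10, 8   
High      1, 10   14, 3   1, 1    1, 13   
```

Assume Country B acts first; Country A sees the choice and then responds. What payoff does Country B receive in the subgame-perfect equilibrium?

Work backward from Country A's decision.
- T0: BR = Free, leader payoff 1.
- T1: BR = High, leader payoff 3.
- T2: BR = Free, leader payoff 4.
- T3: BR = Free, leader payoff 15.
Country B's induced payoffs are 1, 3, 4, 15, so Country B commits to T3. Subgame-perfect outcome: (Free, T3) with payoffs (12, 15).

15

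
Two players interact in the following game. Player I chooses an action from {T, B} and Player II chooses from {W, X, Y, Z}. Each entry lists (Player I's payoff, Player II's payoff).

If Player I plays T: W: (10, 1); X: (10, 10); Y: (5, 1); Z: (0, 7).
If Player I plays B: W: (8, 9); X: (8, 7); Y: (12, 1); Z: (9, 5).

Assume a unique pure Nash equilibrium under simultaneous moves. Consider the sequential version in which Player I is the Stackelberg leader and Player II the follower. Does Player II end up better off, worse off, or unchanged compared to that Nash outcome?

unchanged

Work backward from Player II's decision.
- T → Player II plays X (best of 1, 10, 1, 7); Player I gets 10.
- B → Player II plays W (best of 9, 7, 1, 5); Player I gets 8.
Among 10, 8, the best is 10 at T. Subgame-perfect outcome: (T, X) with payoffs (10, 10).
For the simultaneous game, intersect best replies.
Player I's best replies: W→T; X→T; Y→B; Z→B.
Player II's best replies: T→X; B→W.
The unique mutual best reply is (T, X), giving (10, 10).
Player II earns 10 sequentially versus 10 at the Nash outcome: unchanged.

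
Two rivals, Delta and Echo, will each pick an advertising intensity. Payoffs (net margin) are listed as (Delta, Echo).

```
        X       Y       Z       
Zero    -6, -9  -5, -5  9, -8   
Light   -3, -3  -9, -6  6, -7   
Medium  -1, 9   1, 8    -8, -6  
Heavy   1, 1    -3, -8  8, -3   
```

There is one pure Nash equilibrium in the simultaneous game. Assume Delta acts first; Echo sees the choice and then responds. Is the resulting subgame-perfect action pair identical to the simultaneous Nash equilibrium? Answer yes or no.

yes

Echo best-responds to each possible Delta move:
- Zero → Echo plays Y (best of -9, -5, -8); Delta gets -5.
- Light → Echo plays X (best of -3, -6, -7); Delta gets -3.
- Medium → Echo plays X (best of 9, 8, -6); Delta gets -1.
- Heavy → Echo plays X (best of 1, -8, -3); Delta gets 1.
Delta's induced payoffs are -5, -3, -1, 1, so Delta commits to Heavy. Subgame-perfect outcome: (Heavy, X) with payoffs (1, 1).
For the simultaneous game, intersect best replies.
Delta's best replies: X→Heavy; Y→Medium; Z→Zero.
Echo's best replies: Zero→Y; Light→X; Medium→X; Heavy→X.
Only (Heavy, X) has each player best-responding; Nash payoffs (1, 1).
Sequential outcome (Heavy, X) coincides with the Nash profile (Heavy, X).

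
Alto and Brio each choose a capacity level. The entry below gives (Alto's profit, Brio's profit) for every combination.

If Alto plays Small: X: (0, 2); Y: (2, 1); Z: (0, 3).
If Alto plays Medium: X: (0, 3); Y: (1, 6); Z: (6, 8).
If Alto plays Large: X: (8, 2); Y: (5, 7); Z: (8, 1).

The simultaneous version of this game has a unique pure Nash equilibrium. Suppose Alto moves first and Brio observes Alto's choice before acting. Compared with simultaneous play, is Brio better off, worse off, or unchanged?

better off

Backward induction with Alto moving first.
- Small: Brio compares 2, 1, 3 and picks Z; Alto would get 0.
- Medium: Brio compares 3, 6, 8 and picks Z; Alto would get 6.
- Large: Brio compares 2, 7, 1 and picks Y; Alto would get 5.
Maximizing over 0, 6, 5, Alto chooses Medium. Subgame-perfect outcome: (Medium, Z) with payoffs (6, 8).
Under simultaneous play:
Alto's best replies: X→Large; Y→Large; Z→Large.
Brio's best replies: Small→Z; Medium→Z; Large→Y.
The unique mutual best reply is (Large, Y), giving (5, 7).
Brio earns 8 sequentially versus 7 at the Nash outcome: better off.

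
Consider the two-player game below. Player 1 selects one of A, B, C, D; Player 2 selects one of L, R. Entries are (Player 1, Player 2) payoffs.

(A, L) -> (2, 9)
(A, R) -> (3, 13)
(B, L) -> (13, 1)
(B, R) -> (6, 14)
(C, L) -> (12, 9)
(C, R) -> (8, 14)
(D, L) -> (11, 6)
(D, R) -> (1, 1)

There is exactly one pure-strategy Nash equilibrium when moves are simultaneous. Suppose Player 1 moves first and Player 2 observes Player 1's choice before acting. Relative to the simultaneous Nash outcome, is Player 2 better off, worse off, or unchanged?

worse off

Backward induction with Player 1 moving first.
- A: BR = R, leader payoff 3.
- B: BR = R, leader payoff 6.
- C: BR = R, leader payoff 8.
- D: BR = L, leader payoff 11.
Among 3, 6, 8, 11, the best is 11 at D. Subgame-perfect outcome: (D, L) with payoffs (11, 6).
For the simultaneous game, intersect best replies.
Player 1's best replies: L→B; R→C.
Player 2's best replies: A→R; B→R; C→R; D→L.
The unique mutual best reply is (C, R), giving (8, 14).
Player 2 earns 6 sequentially versus 14 at the Nash outcome: worse off.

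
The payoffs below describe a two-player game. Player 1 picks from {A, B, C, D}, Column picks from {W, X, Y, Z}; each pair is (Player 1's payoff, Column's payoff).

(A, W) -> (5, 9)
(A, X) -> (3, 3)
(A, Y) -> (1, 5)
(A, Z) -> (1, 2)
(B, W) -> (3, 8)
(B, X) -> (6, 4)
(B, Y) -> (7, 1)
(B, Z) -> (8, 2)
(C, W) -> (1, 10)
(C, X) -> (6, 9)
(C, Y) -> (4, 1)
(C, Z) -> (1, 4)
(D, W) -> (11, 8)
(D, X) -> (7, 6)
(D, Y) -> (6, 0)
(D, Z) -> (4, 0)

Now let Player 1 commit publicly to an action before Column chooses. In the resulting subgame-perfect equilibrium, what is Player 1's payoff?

Column best-responds to each possible Player 1 move:
- A: Column compares 9, 3, 5, 2 and picks W; Player 1 would get 5.
- B: Column compares 8, 4, 1, 2 and picks W; Player 1 would get 3.
- C: Column compares 10, 9, 1, 4 and picks W; Player 1 would get 1.
- D: Column compares 8, 6, 0, 0 and picks W; Player 1 would get 11.
Player 1's induced payoffs are 5, 3, 1, 11, so Player 1 commits to D. Subgame-perfect outcome: (D, W) with payoffs (11, 8).

11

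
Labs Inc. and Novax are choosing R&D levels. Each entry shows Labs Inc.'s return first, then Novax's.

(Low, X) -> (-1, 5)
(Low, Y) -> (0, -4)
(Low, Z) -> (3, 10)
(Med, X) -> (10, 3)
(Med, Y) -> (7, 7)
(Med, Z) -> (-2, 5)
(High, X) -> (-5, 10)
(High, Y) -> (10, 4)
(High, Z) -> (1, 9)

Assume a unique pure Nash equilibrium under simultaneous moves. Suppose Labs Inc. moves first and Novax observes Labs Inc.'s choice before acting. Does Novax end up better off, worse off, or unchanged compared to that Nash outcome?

Backward induction with Labs Inc. moving first.
- Low: BR = Z, leader payoff 3.
- Med: BR = Y, leader payoff 7.
- High: BR = X, leader payoff -5.
Labs Inc.'s induced payoffs are 3, 7, -5, so Labs Inc. commits to Med. Subgame-perfect outcome: (Med, Y) with payoffs (7, 7).
For the simultaneous game, intersect best replies.
Labs Inc.'s best replies: X→Med; Y→High; Z→Low.
Novax's best replies: Low→Z; Med→Y; High→X.
The unique mutual best reply is (Low, Z), giving (3, 10).
Novax earns 7 sequentially versus 10 at the Nash outcome: worse off.

worse off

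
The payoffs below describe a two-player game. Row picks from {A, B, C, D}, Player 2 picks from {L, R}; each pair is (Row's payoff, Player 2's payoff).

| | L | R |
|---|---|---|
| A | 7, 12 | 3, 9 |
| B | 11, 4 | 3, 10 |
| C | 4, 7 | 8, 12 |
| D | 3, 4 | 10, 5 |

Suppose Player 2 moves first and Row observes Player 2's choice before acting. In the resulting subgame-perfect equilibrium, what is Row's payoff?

Backward induction with Player 2 moving first.
- L: BR = B, leader payoff 4.
- R: BR = D, leader payoff 5.
Maximizing over 4, 5, Player 2 chooses R. Subgame-perfect outcome: (D, R) with payoffs (10, 5).

10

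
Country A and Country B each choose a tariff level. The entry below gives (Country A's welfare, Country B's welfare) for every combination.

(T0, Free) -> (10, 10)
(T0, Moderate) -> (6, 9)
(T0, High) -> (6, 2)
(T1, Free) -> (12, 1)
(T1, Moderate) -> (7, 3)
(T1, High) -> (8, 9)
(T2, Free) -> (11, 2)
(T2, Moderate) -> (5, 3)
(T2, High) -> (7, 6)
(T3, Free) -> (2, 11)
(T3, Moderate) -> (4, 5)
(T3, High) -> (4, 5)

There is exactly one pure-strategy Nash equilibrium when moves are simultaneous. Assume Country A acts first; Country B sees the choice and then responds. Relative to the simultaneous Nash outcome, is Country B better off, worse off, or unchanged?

Country B best-responds to each possible Country A move:
- T0: Country B compares 10, 9, 2 and picks Free; Country A would get 10.
- T1: Country B compares 1, 3, 9 and picks High; Country A would get 8.
- T2: Country B compares 2, 3, 6 and picks High; Country A would get 7.
- T3: Country B compares 11, 5, 5 and picks Free; Country A would get 2.
Among 10, 8, 7, 2, the best is 10 at T0. Subgame-perfect outcome: (T0, Free) with payoffs (10, 10).
Under simultaneous play:
Country A's best replies: Free→T1; Moderate→T1; High→T1.
Country B's best replies: T0→Free; T1→High; T2→High; T3→Free.
The unique mutual best reply is (T1, High), giving (8, 9).
Country B earns 10 sequentially versus 9 at the Nash outcome: better off.

better off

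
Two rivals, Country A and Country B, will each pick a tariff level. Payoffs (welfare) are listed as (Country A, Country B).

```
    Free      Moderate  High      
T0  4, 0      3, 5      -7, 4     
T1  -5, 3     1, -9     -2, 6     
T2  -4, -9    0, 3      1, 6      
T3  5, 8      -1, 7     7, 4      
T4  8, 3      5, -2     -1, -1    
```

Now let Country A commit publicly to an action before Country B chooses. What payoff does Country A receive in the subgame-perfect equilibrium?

8

Country B best-responds to each possible Country A move:
- T0: BR = Moderate, leader payoff 3.
- T1: BR = High, leader payoff -2.
- T2: BR = High, leader payoff 1.
- T3: BR = Free, leader payoff 5.
- T4: BR = Free, leader payoff 8.
Country A's induced payoffs are 3, -2, 1, 5, 8, so Country A commits to T4. Subgame-perfect outcome: (T4, Free) with payoffs (8, 3).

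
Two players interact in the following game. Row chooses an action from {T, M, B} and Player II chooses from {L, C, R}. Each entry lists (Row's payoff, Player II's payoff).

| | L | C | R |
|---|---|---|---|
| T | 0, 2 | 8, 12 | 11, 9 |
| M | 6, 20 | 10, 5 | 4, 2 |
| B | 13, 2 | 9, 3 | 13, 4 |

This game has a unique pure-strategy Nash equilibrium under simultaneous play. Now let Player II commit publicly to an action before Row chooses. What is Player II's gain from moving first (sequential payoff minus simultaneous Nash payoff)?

Work backward from Row's decision.
- L: Row compares 0, 6, 13 and picks B; Player II would get 2.
- C: Row compares 8, 10, 9 and picks M; Player II would get 5.
- R: Row compares 11, 4, 13 and picks B; Player II would get 4.
Player II's induced payoffs are 2, 5, 4, so Player II commits to C. Subgame-perfect outcome: (M, C) with payoffs (10, 5).
Now find the simultaneous Nash equilibrium.
Row's best replies: L→B; C→M; R→B.
Player II's best replies: T→C; M→L; B→R.
The unique mutual best reply is (B, R), giving (13, 4).
Player II's commitment gain: 5 − 4 = 1.

1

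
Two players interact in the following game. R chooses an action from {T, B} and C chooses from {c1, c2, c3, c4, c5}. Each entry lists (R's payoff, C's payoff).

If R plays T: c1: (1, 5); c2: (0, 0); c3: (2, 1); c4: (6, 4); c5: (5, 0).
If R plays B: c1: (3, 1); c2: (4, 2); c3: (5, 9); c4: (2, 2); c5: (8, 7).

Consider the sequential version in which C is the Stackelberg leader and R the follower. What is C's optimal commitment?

c3

Work backward from R's decision.
- c1: BR = B, leader payoff 1.
- c2: BR = B, leader payoff 2.
- c3: BR = B, leader payoff 9.
- c4: BR = T, leader payoff 4.
- c5: BR = B, leader payoff 7.
Maximizing over 1, 2, 9, 4, 7, C chooses c3. Subgame-perfect outcome: (B, c3) with payoffs (5, 9).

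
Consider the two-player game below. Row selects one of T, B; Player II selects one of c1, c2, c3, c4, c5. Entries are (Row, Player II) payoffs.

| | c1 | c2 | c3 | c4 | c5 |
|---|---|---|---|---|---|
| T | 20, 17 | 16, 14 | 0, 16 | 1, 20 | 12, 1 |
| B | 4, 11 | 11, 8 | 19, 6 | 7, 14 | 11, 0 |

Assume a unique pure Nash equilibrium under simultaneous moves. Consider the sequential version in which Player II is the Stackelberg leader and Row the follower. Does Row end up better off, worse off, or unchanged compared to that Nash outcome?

better off

Work backward from Row's decision.
- c1: BR = T, leader payoff 17.
- c2: BR = T, leader payoff 14.
- c3: BR = B, leader payoff 6.
- c4: BR = B, leader payoff 14.
- c5: BR = T, leader payoff 1.
Maximizing over 17, 14, 6, 14, 1, Player II chooses c1. Subgame-perfect outcome: (T, c1) with payoffs (20, 17).
For the simultaneous game, intersect best replies.
Row's best replies: c1→T; c2→T; c3→B; c4→B; c5→T.
Player II's best replies: T→c4; B→c4.
Only (B, c4) has each player best-responding; Nash payoffs (7, 14).
Row earns 20 sequentially versus 7 at the Nash outcome: better off.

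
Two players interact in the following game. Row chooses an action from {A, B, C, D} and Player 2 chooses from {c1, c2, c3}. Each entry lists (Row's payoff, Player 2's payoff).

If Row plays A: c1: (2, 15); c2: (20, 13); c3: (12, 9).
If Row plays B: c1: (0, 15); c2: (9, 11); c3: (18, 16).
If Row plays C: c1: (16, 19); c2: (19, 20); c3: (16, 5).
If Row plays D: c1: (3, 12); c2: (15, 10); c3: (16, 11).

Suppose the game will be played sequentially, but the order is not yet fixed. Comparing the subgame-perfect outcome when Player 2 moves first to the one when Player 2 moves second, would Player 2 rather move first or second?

second

If Row leads: Player 2's best replies are A→c1, B→c3, C→c2, D→c1; Row's induced payoffs 2, 18, 19, 3; outcome (C, c2), payoffs (19, 20).
If Player 2 leads: Row's best replies are c1→C, c2→A, c3→B; Player 2's induced payoffs 19, 13, 16; outcome (C, c1), payoffs (16, 19).
Player 2 gets 19 moving first and 20 moving second, so Player 2 prefers to move second.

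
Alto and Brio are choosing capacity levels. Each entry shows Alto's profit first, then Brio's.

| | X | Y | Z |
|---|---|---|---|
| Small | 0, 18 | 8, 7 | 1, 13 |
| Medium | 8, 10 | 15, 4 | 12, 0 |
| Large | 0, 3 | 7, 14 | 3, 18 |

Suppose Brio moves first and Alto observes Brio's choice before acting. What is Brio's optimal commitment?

Work backward from Alto's decision.
- X: BR = Medium, leader payoff 10.
- Y: BR = Medium, leader payoff 4.
- Z: BR = Medium, leader payoff 0.
Maximizing over 10, 4, 0, Brio chooses X. Subgame-perfect outcome: (Medium, X) with payoffs (8, 10).

X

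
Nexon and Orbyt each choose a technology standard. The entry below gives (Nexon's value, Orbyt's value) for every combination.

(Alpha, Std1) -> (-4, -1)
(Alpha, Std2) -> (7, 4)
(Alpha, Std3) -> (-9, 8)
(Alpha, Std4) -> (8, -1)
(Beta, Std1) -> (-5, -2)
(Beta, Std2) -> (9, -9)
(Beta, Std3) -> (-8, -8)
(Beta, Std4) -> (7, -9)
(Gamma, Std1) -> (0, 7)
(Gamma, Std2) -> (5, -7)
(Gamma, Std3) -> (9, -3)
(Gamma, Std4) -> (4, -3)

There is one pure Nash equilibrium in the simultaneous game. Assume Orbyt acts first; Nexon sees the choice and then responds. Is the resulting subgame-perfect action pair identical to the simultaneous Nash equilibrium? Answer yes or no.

Solve by backward induction (Orbyt leads).
- Std1: BR = Gamma, leader payoff 7.
- Std2: BR = Beta, leader payoff -9.
- Std3: BR = Gamma, leader payoff -3.
- Std4: BR = Alpha, leader payoff -1.
Among 7, -9, -3, -1, the best is 7 at Std1. Subgame-perfect outcome: (Gamma, Std1) with payoffs (0, 7).
For the simultaneous game, intersect best replies.
Nexon's best replies: Std1→Gamma; Std2→Beta; Std3→Gamma; Std4→Alpha.
Orbyt's best replies: Alpha→Std3; Beta→Std1; Gamma→Std1.
The unique mutual best reply is (Gamma, Std1), giving (0, 7).
Sequential outcome (Gamma, Std1) coincides with the Nash profile (Gamma, Std1).

yes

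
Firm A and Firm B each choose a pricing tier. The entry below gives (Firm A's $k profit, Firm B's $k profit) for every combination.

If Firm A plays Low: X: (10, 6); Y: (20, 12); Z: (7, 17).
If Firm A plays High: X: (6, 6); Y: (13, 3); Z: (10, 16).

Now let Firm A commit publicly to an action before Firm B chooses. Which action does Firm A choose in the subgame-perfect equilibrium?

High

Firm B best-responds to each possible Firm A move:
- Low → Firm B plays Z (best of 6, 12, 17); Firm A gets 7.
- High → Firm B plays Z (best of 6, 3, 16); Firm A gets 10.
Among 7, 10, the best is 10 at High. Subgame-perfect outcome: (High, Z) with payoffs (10, 16).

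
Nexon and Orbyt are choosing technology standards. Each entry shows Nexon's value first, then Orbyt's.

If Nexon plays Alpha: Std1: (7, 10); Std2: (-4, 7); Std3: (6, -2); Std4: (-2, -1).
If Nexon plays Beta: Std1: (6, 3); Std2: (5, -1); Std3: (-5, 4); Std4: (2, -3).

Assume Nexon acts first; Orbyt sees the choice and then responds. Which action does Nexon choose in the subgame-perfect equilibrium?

Work backward from Orbyt's decision.
- Alpha: Orbyt compares 10, 7, -2, -1 and picks Std1; Nexon would get 7.
- Beta: Orbyt compares 3, -1, 4, -3 and picks Std3; Nexon would get -5.
Among 7, -5, the best is 7 at Alpha. Subgame-perfect outcome: (Alpha, Std1) with payoffs (7, 10).

Alpha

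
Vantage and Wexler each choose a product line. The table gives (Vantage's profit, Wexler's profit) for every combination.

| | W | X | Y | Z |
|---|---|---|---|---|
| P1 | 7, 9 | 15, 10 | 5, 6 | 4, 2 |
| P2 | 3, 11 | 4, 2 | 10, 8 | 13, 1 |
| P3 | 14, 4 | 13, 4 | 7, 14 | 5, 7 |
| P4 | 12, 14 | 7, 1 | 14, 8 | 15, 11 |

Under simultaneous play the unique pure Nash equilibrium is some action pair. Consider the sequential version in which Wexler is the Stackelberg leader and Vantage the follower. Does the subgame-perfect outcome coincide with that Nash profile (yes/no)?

Solve by backward induction (Wexler leads).
- W → Vantage plays P3 (best of 7, 3, 14, 12); Wexler gets 4.
- X → Vantage plays P1 (best of 15, 4, 13, 7); Wexler gets 10.
- Y → Vantage plays P4 (best of 5, 10, 7, 14); Wexler gets 8.
- Z → Vantage plays P4 (best of 4, 13, 5, 15); Wexler gets 11.
Among 4, 10, 8, 11, the best is 11 at Z. Subgame-perfect outcome: (P4, Z) with payoffs (15, 11).
For the simultaneous game, intersect best replies.
Vantage's best replies: W→P3; X→P1; Y→P4; Z→P4.
Wexler's best replies: P1→X; P2→W; P3→Y; P4→W.
The unique mutual best reply is (P1, X), giving (15, 10).
Sequential outcome (P4, Z) differs from the Nash profile (P1, X).

no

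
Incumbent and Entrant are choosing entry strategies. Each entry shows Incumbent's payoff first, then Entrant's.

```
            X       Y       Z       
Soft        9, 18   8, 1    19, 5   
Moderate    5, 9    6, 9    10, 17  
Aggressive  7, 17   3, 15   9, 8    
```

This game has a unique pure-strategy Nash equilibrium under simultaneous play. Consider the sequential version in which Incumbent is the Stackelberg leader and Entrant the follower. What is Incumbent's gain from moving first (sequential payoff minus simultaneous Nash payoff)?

1

Backward induction with Incumbent moving first.
- Soft → Entrant plays X (best of 18, 1, 5); Incumbent gets 9.
- Moderate → Entrant plays Z (best of 9, 9, 17); Incumbent gets 10.
- Aggressive → Entrant plays X (best of 17, 15, 8); Incumbent gets 7.
Among 9, 10, 7, the best is 10 at Moderate. Subgame-perfect outcome: (Moderate, Z) with payoffs (10, 17).
Under simultaneous play:
Incumbent's best replies: X→Soft; Y→Soft; Z→Soft.
Entrant's best replies: Soft→X; Moderate→Z; Aggressive→X.
The unique mutual best reply is (Soft, X), giving (9, 18).
Incumbent's commitment gain: 10 − 9 = 1.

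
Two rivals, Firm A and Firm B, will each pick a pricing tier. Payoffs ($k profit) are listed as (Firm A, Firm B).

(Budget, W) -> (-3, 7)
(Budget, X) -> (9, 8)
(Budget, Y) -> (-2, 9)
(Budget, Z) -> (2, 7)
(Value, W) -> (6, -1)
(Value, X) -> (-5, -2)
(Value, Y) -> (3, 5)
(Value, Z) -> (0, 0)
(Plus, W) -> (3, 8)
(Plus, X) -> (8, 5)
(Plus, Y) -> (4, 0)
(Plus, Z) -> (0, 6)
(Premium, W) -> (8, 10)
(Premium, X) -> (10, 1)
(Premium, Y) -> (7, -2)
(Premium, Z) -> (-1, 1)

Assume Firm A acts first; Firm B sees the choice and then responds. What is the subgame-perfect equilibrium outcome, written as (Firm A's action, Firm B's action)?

Firm B best-responds to each possible Firm A move:
- Budget → Firm B plays Y (best of 7, 8, 9, 7); Firm A gets -2.
- Value → Firm B plays Y (best of -1, -2, 5, 0); Firm A gets 3.
- Plus → Firm B plays W (best of 8, 5, 0, 6); Firm A gets 3.
- Premium → Firm B plays W (best of 10, 1, -2, 1); Firm A gets 8.
Maximizing over -2, 3, 3, 8, Firm A chooses Premium. Subgame-perfect outcome: (Premium, W) with payoffs (8, 10).

(Premium, W)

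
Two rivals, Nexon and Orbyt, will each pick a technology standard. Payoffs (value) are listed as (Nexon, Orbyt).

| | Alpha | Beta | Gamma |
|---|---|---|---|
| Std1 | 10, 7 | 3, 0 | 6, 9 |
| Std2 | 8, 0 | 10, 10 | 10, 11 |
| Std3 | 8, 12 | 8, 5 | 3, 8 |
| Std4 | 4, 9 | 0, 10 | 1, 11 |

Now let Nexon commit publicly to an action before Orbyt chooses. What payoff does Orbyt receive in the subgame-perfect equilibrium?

Solve by backward induction (Nexon leads).
- Std1: BR = Gamma, leader payoff 6.
- Std2: BR = Gamma, leader payoff 10.
- Std3: BR = Alpha, leader payoff 8.
- Std4: BR = Gamma, leader payoff 1.
Among 6, 10, 8, 1, the best is 10 at Std2. Subgame-perfect outcome: (Std2, Gamma) with payoffs (10, 11).

11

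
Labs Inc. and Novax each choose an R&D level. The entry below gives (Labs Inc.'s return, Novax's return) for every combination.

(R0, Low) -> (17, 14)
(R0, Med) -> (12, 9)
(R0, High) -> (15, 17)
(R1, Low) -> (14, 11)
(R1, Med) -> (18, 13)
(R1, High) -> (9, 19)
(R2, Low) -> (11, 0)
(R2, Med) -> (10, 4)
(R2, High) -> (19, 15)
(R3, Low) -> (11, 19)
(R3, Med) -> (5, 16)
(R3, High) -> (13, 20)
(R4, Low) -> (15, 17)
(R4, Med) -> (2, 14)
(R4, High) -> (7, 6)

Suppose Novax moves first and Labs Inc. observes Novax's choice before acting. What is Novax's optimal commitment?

Backward induction with Novax moving first.
- Low: BR = R0, leader payoff 14.
- Med: BR = R1, leader payoff 13.
- High: BR = R2, leader payoff 15.
Maximizing over 14, 13, 15, Novax chooses High. Subgame-perfect outcome: (R2, High) with payoffs (19, 15).

High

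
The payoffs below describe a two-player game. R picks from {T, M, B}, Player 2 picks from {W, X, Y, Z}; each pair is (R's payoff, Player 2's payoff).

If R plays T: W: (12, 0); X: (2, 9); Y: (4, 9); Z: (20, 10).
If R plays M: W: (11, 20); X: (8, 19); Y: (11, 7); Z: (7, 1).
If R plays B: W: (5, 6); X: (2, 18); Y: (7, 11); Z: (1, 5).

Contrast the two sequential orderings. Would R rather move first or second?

first

If R leads: Player 2's best replies are T→Z, M→W, B→X; R's induced payoffs 20, 11, 2; outcome (T, Z), payoffs (20, 10).
If Player 2 leads: R's best replies are W→T, X→M, Y→M, Z→T; Player 2's induced payoffs 0, 19, 7, 10; outcome (M, X), payoffs (8, 19).
R gets 20 moving first and 8 moving second, so R prefers to move first.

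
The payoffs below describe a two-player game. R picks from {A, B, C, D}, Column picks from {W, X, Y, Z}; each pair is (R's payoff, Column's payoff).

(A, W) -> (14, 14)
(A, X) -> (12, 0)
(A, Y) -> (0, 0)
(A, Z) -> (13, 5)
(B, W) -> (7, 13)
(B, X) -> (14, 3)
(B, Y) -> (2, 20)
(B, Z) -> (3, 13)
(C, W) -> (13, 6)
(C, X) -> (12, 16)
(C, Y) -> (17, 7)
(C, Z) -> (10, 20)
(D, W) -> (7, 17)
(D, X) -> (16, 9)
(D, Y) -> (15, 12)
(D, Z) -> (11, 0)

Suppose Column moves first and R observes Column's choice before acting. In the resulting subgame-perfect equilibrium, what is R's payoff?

Work backward from R's decision.
- W: R compares 14, 7, 13, 7 and picks A; Column would get 14.
- X: R compares 12, 14, 12, 16 and picks D; Column would get 9.
- Y: R compares 0, 2, 17, 15 and picks C; Column would get 7.
- Z: R compares 13, 3, 10, 11 and picks A; Column would get 5.
Column's induced payoffs are 14, 9, 7, 5, so Column commits to W. Subgame-perfect outcome: (A, W) with payoffs (14, 14).

14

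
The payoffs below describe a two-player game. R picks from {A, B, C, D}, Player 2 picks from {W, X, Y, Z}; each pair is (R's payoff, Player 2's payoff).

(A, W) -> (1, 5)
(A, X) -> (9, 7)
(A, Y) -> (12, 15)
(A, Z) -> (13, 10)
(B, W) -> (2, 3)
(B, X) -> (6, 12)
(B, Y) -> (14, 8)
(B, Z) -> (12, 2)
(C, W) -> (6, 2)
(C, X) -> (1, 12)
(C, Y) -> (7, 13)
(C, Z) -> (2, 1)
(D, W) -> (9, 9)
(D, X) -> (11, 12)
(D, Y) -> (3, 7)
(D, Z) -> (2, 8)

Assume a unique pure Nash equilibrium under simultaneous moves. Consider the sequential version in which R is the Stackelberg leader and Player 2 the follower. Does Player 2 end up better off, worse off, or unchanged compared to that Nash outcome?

better off

Backward induction with R moving first.
- A → Player 2 plays Y (best of 5, 7, 15, 10); R gets 12.
- B → Player 2 plays X (best of 3, 12, 8, 2); R gets 6.
- C → Player 2 plays Y (best of 2, 12, 13, 1); R gets 7.
- D → Player 2 plays X (best of 9, 12, 7, 8); R gets 11.
Maximizing over 12, 6, 7, 11, R chooses A. Subgame-perfect outcome: (A, Y) with payoffs (12, 15).
For the simultaneous game, intersect best replies.
R's best replies: W→D; X→D; Y→B; Z→A.
Player 2's best replies: A→Y; B→X; C→Y; D→X.
Only (D, X) has each player best-responding; Nash payoffs (11, 12).
Player 2 earns 15 sequentially versus 12 at the Nash outcome: better off.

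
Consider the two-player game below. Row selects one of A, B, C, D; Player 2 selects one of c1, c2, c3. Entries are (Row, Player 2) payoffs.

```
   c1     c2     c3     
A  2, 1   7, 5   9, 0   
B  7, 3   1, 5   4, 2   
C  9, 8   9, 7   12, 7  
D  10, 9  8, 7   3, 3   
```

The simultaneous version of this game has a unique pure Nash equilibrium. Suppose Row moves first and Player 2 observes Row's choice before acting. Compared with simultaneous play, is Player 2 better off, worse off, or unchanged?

unchanged

Player 2 best-responds to each possible Row move:
- A: BR = c2, leader payoff 7.
- B: BR = c2, leader payoff 1.
- C: BR = c1, leader payoff 9.
- D: BR = c1, leader payoff 10.
Among 7, 1, 9, 10, the best is 10 at D. Subgame-perfect outcome: (D, c1) with payoffs (10, 9).
For the simultaneous game, intersect best replies.
Row's best replies: c1→D; c2→C; c3→C.
Player 2's best replies: A→c2; B→c2; C→c1; D→c1.
The unique mutual best reply is (D, c1), giving (10, 9).
Player 2 earns 9 sequentially versus 9 at the Nash outcome: unchanged.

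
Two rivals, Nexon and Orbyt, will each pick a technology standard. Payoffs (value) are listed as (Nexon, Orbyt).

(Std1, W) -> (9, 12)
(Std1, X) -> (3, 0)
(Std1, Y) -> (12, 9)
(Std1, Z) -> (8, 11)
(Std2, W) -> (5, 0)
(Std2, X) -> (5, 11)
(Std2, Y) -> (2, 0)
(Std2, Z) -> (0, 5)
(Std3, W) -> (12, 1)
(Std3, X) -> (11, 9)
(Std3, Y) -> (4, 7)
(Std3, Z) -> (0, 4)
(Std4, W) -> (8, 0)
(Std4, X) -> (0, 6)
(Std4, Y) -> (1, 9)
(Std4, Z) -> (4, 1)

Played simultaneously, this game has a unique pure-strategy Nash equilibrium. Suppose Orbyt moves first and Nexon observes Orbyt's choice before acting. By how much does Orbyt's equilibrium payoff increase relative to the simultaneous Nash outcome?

2

Backward induction with Orbyt moving first.
- W → Nexon plays Std3 (best of 9, 5, 12, 8); Orbyt gets 1.
- X → Nexon plays Std3 (best of 3, 5, 11, 0); Orbyt gets 9.
- Y → Nexon plays Std1 (best of 12, 2, 4, 1); Orbyt gets 9.
- Z → Nexon plays Std1 (best of 8, 0, 0, 4); Orbyt gets 11.
Maximizing over 1, 9, 9, 11, Orbyt chooses Z. Subgame-perfect outcome: (Std1, Z) with payoffs (8, 11).
Under simultaneous play:
Nexon's best replies: W→Std3; X→Std3; Y→Std1; Z→Std1.
Orbyt's best replies: Std1→W; Std2→X; Std3→X; Std4→Y.
The unique mutual best reply is (Std3, X), giving (11, 9).
Orbyt's commitment gain: 11 − 9 = 2.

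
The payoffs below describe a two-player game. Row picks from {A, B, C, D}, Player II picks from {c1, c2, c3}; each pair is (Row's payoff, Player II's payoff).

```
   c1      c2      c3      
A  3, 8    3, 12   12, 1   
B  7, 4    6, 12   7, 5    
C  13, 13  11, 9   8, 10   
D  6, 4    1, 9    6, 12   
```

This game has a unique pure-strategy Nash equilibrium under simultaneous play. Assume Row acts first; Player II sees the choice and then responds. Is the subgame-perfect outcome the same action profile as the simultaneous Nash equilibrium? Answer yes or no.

yes

Work backward from Player II's decision.
- A: Player II compares 8, 12, 1 and picks c2; Row would get 3.
- B: Player II compares 4, 12, 5 and picks c2; Row would get 6.
- C: Player II compares 13, 9, 10 and picks c1; Row would get 13.
- D: Player II compares 4, 9, 12 and picks c3; Row would get 6.
Row's induced payoffs are 3, 6, 13, 6, so Row commits to C. Subgame-perfect outcome: (C, c1) with payoffs (13, 13).
Under simultaneous play:
Row's best replies: c1→C; c2→C; c3→A.
Player II's best replies: A→c2; B→c2; C→c1; D→c3.
The unique mutual best reply is (C, c1), giving (13, 13).
Sequential outcome (C, c1) coincides with the Nash profile (C, c1).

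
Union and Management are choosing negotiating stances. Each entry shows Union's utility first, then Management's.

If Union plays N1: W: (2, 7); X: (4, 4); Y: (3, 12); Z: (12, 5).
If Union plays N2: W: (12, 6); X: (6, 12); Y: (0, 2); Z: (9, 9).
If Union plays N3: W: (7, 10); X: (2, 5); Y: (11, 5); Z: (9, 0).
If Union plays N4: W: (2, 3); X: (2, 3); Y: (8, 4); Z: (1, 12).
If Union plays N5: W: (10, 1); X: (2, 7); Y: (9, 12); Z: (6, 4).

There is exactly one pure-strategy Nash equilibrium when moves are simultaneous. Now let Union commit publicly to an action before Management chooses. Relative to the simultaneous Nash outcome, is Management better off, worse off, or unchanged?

unchanged

Solve by backward induction (Union leads).
- N1 → Management plays Y (best of 7, 4, 12, 5); Union gets 3.
- N2 → Management plays X (best of 6, 12, 2, 9); Union gets 6.
- N3 → Management plays W (best of 10, 5, 5, 0); Union gets 7.
- N4 → Management plays Z (best of 3, 3, 4, 12); Union gets 1.
- N5 → Management plays Y (best of 1, 7, 12, 4); Union gets 9.
Union's induced payoffs are 3, 6, 7, 1, 9, so Union commits to N5. Subgame-perfect outcome: (N5, Y) with payoffs (9, 12).
Now find the simultaneous Nash equilibrium.
Union's best replies: W→N2; X→N2; Y→N3; Z→N1.
Management's best replies: N1→Y; N2→X; N3→W; N4→Z; N5→Y.
The unique mutual best reply is (N2, X), giving (6, 12).
Management earns 12 sequentially versus 12 at the Nash outcome: unchanged.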